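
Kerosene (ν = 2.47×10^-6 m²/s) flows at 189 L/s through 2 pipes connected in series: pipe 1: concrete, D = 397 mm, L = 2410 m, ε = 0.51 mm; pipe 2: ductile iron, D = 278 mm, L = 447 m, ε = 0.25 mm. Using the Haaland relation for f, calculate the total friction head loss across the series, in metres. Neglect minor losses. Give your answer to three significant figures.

H ≈ 31.6 m

Pipe 1: V = 1.527 m/s, Re = 2.45×10^5, ε/D = 0.00128, f = 0.02180, h_1 = f(L/D)V²/2g = 15.72 m
Pipe 2: V = 3.114 m/s, Re = 3.50×10^5, ε/D = 8.99×10^-4, f = 0.01996, h_2 = f(L/D)V²/2g = 15.86 m
Series → Q common, losses add: H = Σh = 31.59 m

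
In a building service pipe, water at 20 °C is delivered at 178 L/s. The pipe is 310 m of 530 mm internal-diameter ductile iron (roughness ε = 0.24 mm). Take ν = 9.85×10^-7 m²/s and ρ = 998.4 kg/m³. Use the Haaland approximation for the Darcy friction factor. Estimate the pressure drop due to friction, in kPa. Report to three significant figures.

V = 4Q/(πD²) = 4·0.178/(π·0.530²) = 0.8068 m/s
Re = VD/ν = 0.8068·0.530/9.85×10^-7 = 4.34×10^5 → turbulent
ε/D = 0.24/530 = 4.53×10^-4
Haaland: f = 0.01739
h_f = f(L/D)V²/(2g) = 0.01739·(310/0.530)·0.8068²/(2·9.81) = 0.3376 m
Δp = ρg·h_f = 998.4·9.81·0.3376 = 3.306 kPa

Δp ≈ 3.31 kPa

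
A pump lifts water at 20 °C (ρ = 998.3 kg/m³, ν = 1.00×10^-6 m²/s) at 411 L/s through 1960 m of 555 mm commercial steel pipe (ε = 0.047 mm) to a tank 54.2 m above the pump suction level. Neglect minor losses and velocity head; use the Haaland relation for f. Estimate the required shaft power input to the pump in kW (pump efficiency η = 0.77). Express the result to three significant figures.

P_shaft ≈ 319 kW

V = 4Q/(πD²) = 1.699 m/s; Re = 9.43×10^5; ε/D = 8.47×10^-5; f = 0.01316
h_f = f(L/D)V²/2g = 6.839 m
Total head H = z + h_f = 54.2 + 6.839 = 61.04 m
P_hyd = ρgQH = 998.3·9.81·0.411·61.04 = 245.7 kW
P_shaft = P_hyd/η = 245.7/0.77 = 319.1 kW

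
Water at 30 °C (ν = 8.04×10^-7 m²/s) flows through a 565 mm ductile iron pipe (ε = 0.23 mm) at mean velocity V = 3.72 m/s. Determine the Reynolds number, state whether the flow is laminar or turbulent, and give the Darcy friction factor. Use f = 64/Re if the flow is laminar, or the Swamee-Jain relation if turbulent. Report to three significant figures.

Re ≈ 2.61×10^6; turbulent; f ≈ 0.0163

Re = VD/ν = 3.720·0.565/8.04×10^-7 = 2.61×10^6
Re > 4000 → turbulent; ε/D = 4.07×10^-4
Swamee-Jain: f = 0.01625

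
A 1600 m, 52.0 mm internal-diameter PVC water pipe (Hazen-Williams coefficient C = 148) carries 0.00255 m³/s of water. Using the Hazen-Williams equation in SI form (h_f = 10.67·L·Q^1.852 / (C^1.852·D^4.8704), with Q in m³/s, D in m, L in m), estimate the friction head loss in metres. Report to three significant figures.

h_f ≈ 46.1 m

h_f = 10.67·1600·0.00255^1.852 / (148^1.852·0.0520^4.8704) = 46.07 m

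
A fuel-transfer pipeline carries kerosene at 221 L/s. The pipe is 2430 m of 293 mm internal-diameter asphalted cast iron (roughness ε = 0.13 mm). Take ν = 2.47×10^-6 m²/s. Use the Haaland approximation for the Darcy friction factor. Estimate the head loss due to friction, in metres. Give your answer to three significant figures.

V = 4Q/(πD²) = 4·0.221/(π·0.293²) = 3.278 m/s
Re = VD/ν = 3.278·0.293/2.47×10^-6 = 3.89×10^5 → turbulent
ε/D = 0.13/293 = 4.44×10^-4
Haaland: f = 0.01744
h_f = f(L/D)V²/(2g) = 0.01744·(2430/0.293)·3.278²/(2·9.81) = 79.21 m

h_f ≈ 79.2 m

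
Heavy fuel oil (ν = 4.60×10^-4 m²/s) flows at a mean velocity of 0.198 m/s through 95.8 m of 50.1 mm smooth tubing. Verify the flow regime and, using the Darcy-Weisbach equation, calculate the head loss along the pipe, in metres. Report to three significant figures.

h_f ≈ 11.3 m

Re = VD/ν = 0.198·0.05010/4.60×10^-4 = 21.6 → laminar (Re < 2300)
f = 64/Re = 2.968
h_f = f(L/D)V²/(2g) = 2.968·(95.8/0.05010)·0.198²/(2·9.81) = 11.34 m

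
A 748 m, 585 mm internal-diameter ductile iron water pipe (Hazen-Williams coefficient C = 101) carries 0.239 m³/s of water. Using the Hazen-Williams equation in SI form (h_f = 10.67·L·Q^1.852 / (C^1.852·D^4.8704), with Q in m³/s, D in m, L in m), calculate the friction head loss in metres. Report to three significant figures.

h_f ≈ 1.49 m

h_f = 10.67·748·0.239^1.852 / (101^1.852·0.585^4.8704) = 1.489 m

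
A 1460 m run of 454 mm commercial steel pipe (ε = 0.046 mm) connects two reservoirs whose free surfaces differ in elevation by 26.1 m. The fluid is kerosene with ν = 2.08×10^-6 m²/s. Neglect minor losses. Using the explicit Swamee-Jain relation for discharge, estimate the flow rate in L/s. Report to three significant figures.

Swamee-Jain (Type II): Q = -0.965·√(gD⁵h_f/L)·ln[ε/(3.7D) + √(3.17ν²L/(gD³h_f))]
√(gD⁵h_f/L) = √(9.81·0.454⁵·26.1/1460) = 0.05816
ε/(3.7D) = 2.74×10^-5; √(3.17ν²L/(gD³h_f)) = 2.89×10^-5
Q = -0.965·0.05816·ln(5.629×10^-5) = 0.5492 m³/s
Check: V = 3.39 m/s, Re = 7.40×10^5, f = 0.01390, h_f = 26.2 m ≈ 26.1 m ✓

Q ≈ 549 L/s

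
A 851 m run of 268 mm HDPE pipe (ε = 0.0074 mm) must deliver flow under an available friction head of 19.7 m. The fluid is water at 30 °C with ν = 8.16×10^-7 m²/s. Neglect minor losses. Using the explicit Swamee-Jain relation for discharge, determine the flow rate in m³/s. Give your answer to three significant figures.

Q ≈ 0.178 m³/s

Swamee-Jain (Type II): Q = -0.965·√(gD⁵h_f/L)·ln[ε/(3.7D) + √(3.17ν²L/(gD³h_f))]
√(gD⁵h_f/L) = √(9.81·0.268⁵·19.7/851) = 0.01772
ε/(3.7D) = 7.46×10^-6; √(3.17ν²L/(gD³h_f)) = 2.20×10^-5
Q = -0.965·0.01772·ln(2.944×10^-5) = 0.1784 m³/s
Check: V = 3.16 m/s, Re = 1.04×10^6, f = 0.01219, h_f = 19.7 m ≈ 19.7 m ✓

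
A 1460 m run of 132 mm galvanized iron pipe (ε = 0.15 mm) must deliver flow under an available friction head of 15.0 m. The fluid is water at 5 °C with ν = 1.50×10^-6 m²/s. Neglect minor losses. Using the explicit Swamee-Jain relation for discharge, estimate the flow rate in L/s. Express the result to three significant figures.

Swamee-Jain (Type II): Q = -0.965·√(gD⁵h_f/L)·ln[ε/(3.7D) + √(3.17ν²L/(gD³h_f))]
√(gD⁵h_f/L) = √(9.81·0.132⁵·15.0/1460) = 0.002010
ε/(3.7D) = 3.07×10^-4; √(3.17ν²L/(gD³h_f)) = 1.75×10^-4
Q = -0.965·0.002010·ln(4.825×10^-4) = 0.01481 m³/s
Check: V = 1.08 m/s, Re = 9.52×10^4, f = 0.02290, h_f = 15.1 m ≈ 15.0 m ✓

Q ≈ 14.8 L/s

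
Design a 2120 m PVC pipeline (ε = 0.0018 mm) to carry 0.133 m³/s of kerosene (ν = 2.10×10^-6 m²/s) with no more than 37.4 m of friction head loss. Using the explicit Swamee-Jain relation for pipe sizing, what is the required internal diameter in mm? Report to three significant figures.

Swamee-Jain (Type III): D = 0.66·[ε^1.25·(LQ²/(gh_f))^4.75 + ν·Q^9.4·(L/(gh_f))^5.2]^0.04
LQ²/(gh_f) = 0.1022; L/(gh_f) = 5.778
Term 1 = ε^1.25·(…)^4.75 = 1.30×10^-12; Term 2 = ν·Q^9.4·(…)^5.2 = 1.12×10^-10
D = 0.66·(1.30×10^-12 + 1.12×10^-10)^0.04 = 0.2640 m = 264 mm
Check: V = 2.43 m/s, Re = 3.05×10^5, f = 0.01441, h_f = 34.8 m ≈ 37.4 m ✓

D ≈ 264 mm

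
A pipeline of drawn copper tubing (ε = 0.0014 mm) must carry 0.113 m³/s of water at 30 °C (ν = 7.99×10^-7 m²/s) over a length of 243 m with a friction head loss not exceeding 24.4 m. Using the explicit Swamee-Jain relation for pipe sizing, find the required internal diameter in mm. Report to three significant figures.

Swamee-Jain (Type III): D = 0.66·[ε^1.25·(LQ²/(gh_f))^4.75 + ν·Q^9.4·(L/(gh_f))^5.2]^0.04
LQ²/(gh_f) = 0.01296; L/(gh_f) = 1.015
Term 1 = ε^1.25·(…)^4.75 = 5.22×10^-17; Term 2 = ν·Q^9.4·(…)^5.2 = 1.09×10^-15
D = 0.66·(5.22×10^-17 + 1.09×10^-15)^0.04 = 0.1666 m = 167 mm
Check: V = 5.18 m/s, Re = 1.08×10^6, f = 0.01168, h_f = 23.3 m ≈ 24.4 m ✓

D ≈ 167 mm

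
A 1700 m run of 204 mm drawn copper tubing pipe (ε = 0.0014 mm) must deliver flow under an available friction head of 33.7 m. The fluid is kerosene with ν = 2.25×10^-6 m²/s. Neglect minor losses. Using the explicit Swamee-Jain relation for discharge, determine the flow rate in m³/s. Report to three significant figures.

Swamee-Jain (Type II): Q = -0.965·√(gD⁵h_f/L)·ln[ε/(3.7D) + √(3.17ν²L/(gD³h_f))]
√(gD⁵h_f/L) = √(9.81·0.204⁵·33.7/1700) = 0.008289
ε/(3.7D) = 1.85×10^-6; √(3.17ν²L/(gD³h_f)) = 9.86×10^-5
Q = -0.965·0.008289·ln(1.004×10^-4) = 0.07364 m³/s
Check: V = 2.25 m/s, Re = 2.04×10^5, f = 0.01553, h_f = 33.5 m ≈ 33.7 m ✓

Q ≈ 0.0736 m³/s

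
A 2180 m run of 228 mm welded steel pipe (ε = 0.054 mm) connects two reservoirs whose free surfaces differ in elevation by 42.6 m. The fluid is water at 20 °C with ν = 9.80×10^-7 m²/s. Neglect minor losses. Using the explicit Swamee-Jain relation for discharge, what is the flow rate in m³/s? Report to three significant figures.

Q ≈ 0.0965 m³/s

Swamee-Jain (Type II): Q = -0.965·√(gD⁵h_f/L)·ln[ε/(3.7D) + √(3.17ν²L/(gD³h_f))]
√(gD⁵h_f/L) = √(9.81·0.228⁵·42.6/2180) = 0.01087
ε/(3.7D) = 6.40×10^-5; √(3.17ν²L/(gD³h_f)) = 3.66×10^-5
Q = -0.965·0.01087·ln(1.006×10^-4) = 0.09653 m³/s
Check: V = 2.36 m/s, Re = 5.50×10^5, f = 0.01573, h_f = 42.9 m ≈ 42.6 m ✓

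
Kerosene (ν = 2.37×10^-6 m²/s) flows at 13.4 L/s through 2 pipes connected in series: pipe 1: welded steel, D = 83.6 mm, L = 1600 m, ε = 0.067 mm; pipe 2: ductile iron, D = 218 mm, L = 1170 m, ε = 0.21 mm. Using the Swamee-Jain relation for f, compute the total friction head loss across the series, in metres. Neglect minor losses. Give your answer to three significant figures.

H ≈ 129 m

Pipe 1: V = 2.441 m/s, Re = 8.61×10^4, ε/D = 8.01×10^-4, f = 0.02198, h_1 = f(L/D)V²/2g = 127.8 m
Pipe 2: V = 0.3590 m/s, Re = 3.30×10^4, ε/D = 9.63×10^-4, f = 0.02562, h_2 = f(L/D)V²/2g = 0.9034 m
Series → Q common, losses add: H = Σh = 128.7 m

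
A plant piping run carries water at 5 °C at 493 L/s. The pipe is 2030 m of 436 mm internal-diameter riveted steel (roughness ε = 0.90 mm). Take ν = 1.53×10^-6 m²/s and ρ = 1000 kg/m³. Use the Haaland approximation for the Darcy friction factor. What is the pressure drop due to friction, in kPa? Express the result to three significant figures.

Δp ≈ 605 kPa

V = 4Q/(πD²) = 4·0.493/(π·0.436²) = 3.302 m/s
Re = VD/ν = 3.302·0.436/1.53×10^-6 = 9.41×10^5 → turbulent
ε/D = 0.90/436 = 0.00206
Haaland: f = 0.02383
h_f = f(L/D)V²/(2g) = 0.02383·(2030/0.436)·3.302²/(2·9.81) = 61.67 m
Δp = ρg·h_f = 1000·9.81·61.67 = 605.0 kPa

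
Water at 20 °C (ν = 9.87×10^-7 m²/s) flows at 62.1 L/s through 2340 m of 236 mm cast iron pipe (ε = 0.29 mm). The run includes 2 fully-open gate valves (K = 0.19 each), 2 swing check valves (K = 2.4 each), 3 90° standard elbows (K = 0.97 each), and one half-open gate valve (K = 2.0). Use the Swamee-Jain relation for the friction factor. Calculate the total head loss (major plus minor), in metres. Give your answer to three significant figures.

H_L ≈ 23.0 m

V = 4Q/(πD²) = 1.420 m/s; V²/2g = 0.1027 m
Re = 3.39×10^5, ε/D = 0.00123 → f = 0.02155 (Swamee-Jain)
Major: h_f = f(L/D)·V²/2g = 0.02155·9915·0.1027 = 21.95 m
Minor: ΣK = 10.1; h_m = ΣK·V²/2g = 1.036 m
Total H_L = 21.95 + 1.036 = 22.98 m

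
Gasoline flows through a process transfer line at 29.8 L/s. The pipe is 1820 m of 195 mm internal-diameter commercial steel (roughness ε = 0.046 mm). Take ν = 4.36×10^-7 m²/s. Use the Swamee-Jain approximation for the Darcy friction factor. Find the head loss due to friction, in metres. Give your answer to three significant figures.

h_f ≈ 7.57 m

V = 4Q/(πD²) = 4·0.0298/(π·0.195²) = 0.9978 m/s
Re = VD/ν = 0.9978·0.195/4.36×10^-7 = 4.46×10^5 → turbulent
ε/D = 0.046/195 = 2.36×10^-4
Swamee-Jain: f = 0.01598
h_f = f(L/D)V²/(2g) = 0.01598·(1820/0.195)·0.9978²/(2·9.81) = 7.571 m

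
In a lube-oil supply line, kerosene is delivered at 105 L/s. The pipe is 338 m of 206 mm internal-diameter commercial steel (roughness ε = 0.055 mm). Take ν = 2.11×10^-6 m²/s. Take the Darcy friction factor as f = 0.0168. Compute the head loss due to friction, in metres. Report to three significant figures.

h_f ≈ 13.9 m

V = 4Q/(πD²) = 4·0.105/(π·0.206²) = 3.150 m/s
h_f = f(L/D)V²/(2g) = 0.01680·(338/0.206)·3.150²/(2·9.81) = 13.94 m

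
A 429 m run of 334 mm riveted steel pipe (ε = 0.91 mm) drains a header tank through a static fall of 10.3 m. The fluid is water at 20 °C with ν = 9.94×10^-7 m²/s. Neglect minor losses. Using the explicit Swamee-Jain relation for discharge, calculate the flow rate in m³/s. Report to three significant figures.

Q ≈ 0.217 m³/s

Swamee-Jain (Type II): Q = -0.965·√(gD⁵h_f/L)·ln[ε/(3.7D) + √(3.17ν²L/(gD³h_f))]
√(gD⁵h_f/L) = √(9.81·0.334⁵·10.3/429) = 0.03129
ε/(3.7D) = 7.36×10^-4; √(3.17ν²L/(gD³h_f)) = 1.89×10^-5
Q = -0.965·0.03129·ln(7.553×10^-4) = 0.2170 m³/s
Check: V = 2.48 m/s, Re = 8.32×10^5, f = 0.02573, h_f = 10.3 m ≈ 10.3 m ✓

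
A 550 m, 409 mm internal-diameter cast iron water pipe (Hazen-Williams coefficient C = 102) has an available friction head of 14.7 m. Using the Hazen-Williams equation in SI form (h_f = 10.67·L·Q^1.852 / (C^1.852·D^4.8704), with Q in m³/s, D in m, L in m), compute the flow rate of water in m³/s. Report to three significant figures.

Q ≈ 0.383 m³/s

Rearranging: Q = [h_f·C^1.852·D^4.8704 / (10.67·L)]^(1/1.852)
Q = [14.7·102^1.852·0.409^4.8704 / (10.67·550)]^0.540 = 0.3828 m³/s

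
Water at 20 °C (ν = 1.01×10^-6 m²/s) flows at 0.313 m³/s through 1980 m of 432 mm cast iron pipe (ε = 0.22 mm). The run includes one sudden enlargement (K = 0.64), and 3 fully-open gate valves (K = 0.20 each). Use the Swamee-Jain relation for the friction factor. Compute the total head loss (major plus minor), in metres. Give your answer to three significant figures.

V = 4Q/(πD²) = 2.135 m/s; V²/2g = 0.2324 m
Re = 9.13×10^5, ε/D = 5.09×10^-4 → f = 0.01741 (Swamee-Jain)
Major: h_f = f(L/D)·V²/2g = 0.01741·4583·0.2324 = 18.55 m
Minor: ΣK = 1.24; h_m = ΣK·V²/2g = 0.2882 m
Total H_L = 18.55 + 0.2882 = 18.84 m

H_L ≈ 18.8 m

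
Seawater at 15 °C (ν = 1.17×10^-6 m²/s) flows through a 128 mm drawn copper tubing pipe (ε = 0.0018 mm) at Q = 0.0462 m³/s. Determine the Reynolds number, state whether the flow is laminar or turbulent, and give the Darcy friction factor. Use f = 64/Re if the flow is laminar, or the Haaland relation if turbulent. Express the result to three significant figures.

Re ≈ 3.93×10^5; turbulent; f ≈ 0.0138

V = 4Q/(πD²) = 3.590 m/s
Re = VD/ν = 3.590·0.128/1.17×10^-6 = 3.93×10^5
Re > 4000 → turbulent; ε/D = 1.41×10^-5
Haaland: f = 0.01378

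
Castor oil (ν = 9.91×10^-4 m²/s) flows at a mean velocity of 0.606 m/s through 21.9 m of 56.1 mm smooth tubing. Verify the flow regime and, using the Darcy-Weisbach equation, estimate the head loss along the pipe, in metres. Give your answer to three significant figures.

Re = VD/ν = 0.606·0.05610/9.91×10^-4 = 34.3 → laminar (Re < 2300)
f = 64/Re = 1.866
h_f = f(L/D)V²/(2g) = 1.866·(21.9/0.05610)·0.606²/(2·9.81) = 13.63 m

h_f ≈ 13.6 m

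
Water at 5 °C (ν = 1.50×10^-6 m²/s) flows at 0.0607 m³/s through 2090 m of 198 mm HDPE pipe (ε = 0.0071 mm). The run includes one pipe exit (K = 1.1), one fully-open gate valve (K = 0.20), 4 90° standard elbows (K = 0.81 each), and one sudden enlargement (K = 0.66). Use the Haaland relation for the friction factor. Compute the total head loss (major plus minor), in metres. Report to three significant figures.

H_L ≈ 32.4 m

V = 4Q/(πD²) = 1.971 m/s; V²/2g = 0.1981 m
Re = 2.60×10^5, ε/D = 3.59×10^-5 → f = 0.01501 (Haaland)
Major: h_f = f(L/D)·V²/2g = 0.01501·10556·0.1981 = 31.39 m
Minor: ΣK = 5.20; h_m = ΣK·V²/2g = 1.030 m
Total H_L = 31.39 + 1.030 = 32.42 m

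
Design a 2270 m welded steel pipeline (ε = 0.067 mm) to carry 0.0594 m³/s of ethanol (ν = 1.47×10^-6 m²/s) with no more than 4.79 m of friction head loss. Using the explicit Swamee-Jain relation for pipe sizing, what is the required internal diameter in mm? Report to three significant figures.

D ≈ 304 mm

Swamee-Jain (Type III): D = 0.66·[ε^1.25·(LQ²/(gh_f))^4.75 + ν·Q^9.4·(L/(gh_f))^5.2]^0.04
LQ²/(gh_f) = 0.1704; L/(gh_f) = 48.31
Term 1 = ε^1.25·(…)^4.75 = 1.36×10^-9; Term 2 = ν·Q^9.4·(…)^5.2 = 2.50×10^-9
D = 0.66·(1.36×10^-9 + 2.50×10^-9)^0.04 = 0.3041 m = 304 mm
Check: V = 0.818 m/s, Re = 1.69×10^5, f = 0.01766, h_f = 4.49 m ≈ 4.79 m ✓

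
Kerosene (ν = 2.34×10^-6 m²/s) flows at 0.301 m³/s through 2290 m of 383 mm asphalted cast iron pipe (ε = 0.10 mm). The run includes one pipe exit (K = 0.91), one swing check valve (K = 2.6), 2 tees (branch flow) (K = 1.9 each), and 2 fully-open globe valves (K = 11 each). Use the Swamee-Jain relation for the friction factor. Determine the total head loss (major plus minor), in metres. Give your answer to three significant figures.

V = 4Q/(πD²) = 2.613 m/s; V²/2g = 0.3479 m
Re = 4.28×10^5, ε/D = 2.61×10^-4 → f = 0.01625 (Swamee-Jain)
Major: h_f = f(L/D)·V²/2g = 0.01625·5979·0.3479 = 33.81 m
Minor: ΣK = 29.3; h_m = ΣK·V²/2g = 10.20 m
Total H_L = 33.81 + 10.20 = 44.00 m

H_L ≈ 44.0 m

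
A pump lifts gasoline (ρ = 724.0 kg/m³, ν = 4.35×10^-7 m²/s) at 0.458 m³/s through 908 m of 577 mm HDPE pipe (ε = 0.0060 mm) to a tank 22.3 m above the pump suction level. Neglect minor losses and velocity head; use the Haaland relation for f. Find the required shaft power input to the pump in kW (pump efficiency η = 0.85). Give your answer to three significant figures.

V = 4Q/(πD²) = 1.752 m/s; Re = 2.32×10^6; ε/D = 1.04×10^-5; f = 0.01044
h_f = f(L/D)V²/2g = 2.569 m
Total head H = z + h_f = 22.3 + 2.569 = 24.87 m
P_hyd = ρgQH = 724.0·9.81·0.458·24.87 = 80.90 kW
P_shaft = P_hyd/η = 80.90/0.85 = 95.17 kW

P_shaft ≈ 95.2 kW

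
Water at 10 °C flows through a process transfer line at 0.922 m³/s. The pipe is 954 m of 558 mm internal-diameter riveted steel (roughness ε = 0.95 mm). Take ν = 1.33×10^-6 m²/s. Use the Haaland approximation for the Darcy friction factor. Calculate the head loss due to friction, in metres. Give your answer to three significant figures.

V = 4Q/(πD²) = 4·0.922/(π·0.558²) = 3.770 m/s
Re = VD/ν = 3.770·0.558/1.33×10^-6 = 1.58×10^6 → turbulent
ε/D = 0.95/558 = 0.00170
Haaland: f = 0.02261
h_f = f(L/D)V²/(2g) = 0.02261·(954/0.558)·3.770²/(2·9.81) = 28.01 m

h_f ≈ 28.0 m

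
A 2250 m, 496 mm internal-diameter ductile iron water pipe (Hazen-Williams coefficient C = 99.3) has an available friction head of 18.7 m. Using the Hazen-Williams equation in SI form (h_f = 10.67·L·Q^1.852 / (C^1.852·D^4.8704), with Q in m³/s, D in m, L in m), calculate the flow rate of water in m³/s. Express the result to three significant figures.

Rearranging: Q = [h_f·C^1.852·D^4.8704 / (10.67·L)]^(1/1.852)
Q = [18.7·99.3^1.852·0.496^4.8704 / (10.67·2250)]^0.540 = 0.3294 m³/s

Q ≈ 0.329 m³/s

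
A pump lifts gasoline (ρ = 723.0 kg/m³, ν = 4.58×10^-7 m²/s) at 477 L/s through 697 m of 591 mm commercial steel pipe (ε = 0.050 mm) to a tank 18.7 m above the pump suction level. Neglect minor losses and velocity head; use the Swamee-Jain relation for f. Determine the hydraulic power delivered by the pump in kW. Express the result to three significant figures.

V = 4Q/(πD²) = 1.739 m/s; Re = 2.24×10^6; ε/D = 8.46×10^-5; f = 0.01251
h_f = f(L/D)V²/2g = 2.274 m
Total head H = z + h_f = 18.7 + 2.274 = 20.97 m
P_hyd = ρgQH = 723.0·9.81·0.477·20.97 = 70.96 kW

P_hyd ≈ 71.0 kW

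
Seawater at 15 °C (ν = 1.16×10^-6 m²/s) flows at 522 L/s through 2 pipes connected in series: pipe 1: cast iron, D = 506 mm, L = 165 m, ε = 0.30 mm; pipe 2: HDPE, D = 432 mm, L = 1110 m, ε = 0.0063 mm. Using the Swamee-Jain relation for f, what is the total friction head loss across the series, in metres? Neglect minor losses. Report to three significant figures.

Pipe 1: V = 2.596 m/s, Re = 1.13×10^6, ε/D = 5.93×10^-4, f = 0.01784, h_1 = f(L/D)V²/2g = 1.998 m
Pipe 2: V = 3.561 m/s, Re = 1.33×10^6, ε/D = 1.46×10^-5, f = 0.01149, h_2 = f(L/D)V²/2g = 19.09 m
Series → Q common, losses add: H = Σh = 21.09 m

H ≈ 21.1 m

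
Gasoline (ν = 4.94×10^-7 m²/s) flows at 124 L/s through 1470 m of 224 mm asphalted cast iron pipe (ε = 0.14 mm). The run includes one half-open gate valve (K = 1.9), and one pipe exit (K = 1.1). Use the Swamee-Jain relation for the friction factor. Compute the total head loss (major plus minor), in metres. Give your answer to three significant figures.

H_L ≈ 61.0 m

V = 4Q/(πD²) = 3.147 m/s; V²/2g = 0.5046 m
Re = 1.43×10^6, ε/D = 6.25×10^-4 → f = 0.01795 (Swamee-Jain)
Major: h_f = f(L/D)·V²/2g = 0.01795·6562·0.5046 = 59.45 m
Minor: ΣK = 3.00; h_m = ΣK·V²/2g = 1.514 m
Total H_L = 59.45 + 1.514 = 60.97 m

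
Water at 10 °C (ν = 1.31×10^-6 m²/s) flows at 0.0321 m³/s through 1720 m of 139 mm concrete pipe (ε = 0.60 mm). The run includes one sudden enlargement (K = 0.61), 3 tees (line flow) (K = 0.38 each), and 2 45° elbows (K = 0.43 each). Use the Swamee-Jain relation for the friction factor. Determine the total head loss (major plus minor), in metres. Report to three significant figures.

V = 4Q/(πD²) = 2.115 m/s; V²/2g = 0.2281 m
Re = 2.24×10^5, ε/D = 0.00432 → f = 0.02969 (Swamee-Jain)
Major: h_f = f(L/D)·V²/2g = 0.02969·12374·0.2281 = 83.80 m
Minor: ΣK = 2.61; h_m = ΣK·V²/2g = 0.5953 m
Total H_L = 83.80 + 0.5953 = 84.40 m

H_L ≈ 84.4 m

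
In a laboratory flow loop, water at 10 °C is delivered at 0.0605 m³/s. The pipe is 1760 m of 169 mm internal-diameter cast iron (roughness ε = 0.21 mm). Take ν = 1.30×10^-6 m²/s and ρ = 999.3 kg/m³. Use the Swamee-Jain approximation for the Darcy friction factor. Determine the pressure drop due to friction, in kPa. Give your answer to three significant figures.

V = 4Q/(πD²) = 4·0.0605/(π·0.169²) = 2.697 m/s
Re = VD/ν = 2.697·0.169/1.30×10^-6 = 3.51×10^5 → turbulent
ε/D = 0.21/169 = 0.00124
Swamee-Jain: f = 0.02158
h_f = f(L/D)V²/(2g) = 0.02158·(1760/0.169)·2.697²/(2·9.81) = 83.31 m
Δp = ρg·h_f = 999.3·9.81·83.31 = 816.7 kPa

Δp ≈ 817 kPa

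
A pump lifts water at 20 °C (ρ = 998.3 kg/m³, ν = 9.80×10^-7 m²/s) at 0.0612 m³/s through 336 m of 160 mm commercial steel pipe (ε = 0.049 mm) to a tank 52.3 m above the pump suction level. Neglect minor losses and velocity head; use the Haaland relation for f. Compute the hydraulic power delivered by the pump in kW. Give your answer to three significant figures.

P_hyd ≈ 41.0 kW

V = 4Q/(πD²) = 3.044 m/s; Re = 4.97×10^5; ε/D = 3.06×10^-4; f = 0.01621
h_f = f(L/D)V²/2g = 16.08 m
Total head H = z + h_f = 52.3 + 16.08 = 68.38 m
P_hyd = ρgQH = 998.3·9.81·0.0612·68.38 = 40.98 kW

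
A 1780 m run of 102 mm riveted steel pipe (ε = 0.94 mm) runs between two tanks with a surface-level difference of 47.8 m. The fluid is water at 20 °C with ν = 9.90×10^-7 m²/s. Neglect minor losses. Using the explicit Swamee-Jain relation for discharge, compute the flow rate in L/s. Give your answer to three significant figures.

Q ≈ 9.80 L/s

Swamee-Jain (Type II): Q = -0.965·√(gD⁵h_f/L)·ln[ε/(3.7D) + √(3.17ν²L/(gD³h_f))]
√(gD⁵h_f/L) = √(9.81·0.102⁵·47.8/1780) = 0.001705
ε/(3.7D) = 0.00249; √(3.17ν²L/(gD³h_f)) = 1.05×10^-4
Q = -0.965·0.001705·ln(0.002596) = 0.009798 m³/s
Check: V = 1.20 m/s, Re = 1.24×10^5, f = 0.03761, h_f = 48.1 m ≈ 47.8 m ✓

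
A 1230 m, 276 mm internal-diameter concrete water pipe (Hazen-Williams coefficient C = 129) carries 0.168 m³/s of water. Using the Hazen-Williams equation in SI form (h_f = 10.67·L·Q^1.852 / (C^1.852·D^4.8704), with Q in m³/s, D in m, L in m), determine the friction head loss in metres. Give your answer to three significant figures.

h_f = 10.67·1230·0.168^1.852 / (129^1.852·0.276^4.8704) = 31.44 m

h_f ≈ 31.4 m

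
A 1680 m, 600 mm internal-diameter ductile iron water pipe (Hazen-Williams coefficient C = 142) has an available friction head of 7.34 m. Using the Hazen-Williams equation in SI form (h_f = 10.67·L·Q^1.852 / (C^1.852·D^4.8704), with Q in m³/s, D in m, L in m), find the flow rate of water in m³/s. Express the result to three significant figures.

Q ≈ 0.549 m³/s

Rearranging: Q = [h_f·C^1.852·D^4.8704 / (10.67·L)]^(1/1.852)
Q = [7.34·142^1.852·0.600^4.8704 / (10.67·1680)]^0.540 = 0.5491 m³/s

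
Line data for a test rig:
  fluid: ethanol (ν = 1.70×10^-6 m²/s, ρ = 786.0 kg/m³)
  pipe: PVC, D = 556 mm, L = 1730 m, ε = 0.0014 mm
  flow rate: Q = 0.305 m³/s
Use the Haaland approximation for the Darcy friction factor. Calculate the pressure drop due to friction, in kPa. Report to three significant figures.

V = 4Q/(πD²) = 4·0.305/(π·0.556²) = 1.256 m/s
Re = VD/ν = 1.256·0.556/1.70×10^-6 = 4.11×10^5 → turbulent
ε/D = 0.0014/556 = 2.52×10^-6
Haaland: f = 0.01356
h_f = f(L/D)V²/(2g) = 0.01356·(1730/0.556)·1.256²/(2·9.81) = 3.393 m
Δp = ρg·h_f = 786.0·9.81·3.393 = 26.16 kPa

Δp ≈ 26.2 kPa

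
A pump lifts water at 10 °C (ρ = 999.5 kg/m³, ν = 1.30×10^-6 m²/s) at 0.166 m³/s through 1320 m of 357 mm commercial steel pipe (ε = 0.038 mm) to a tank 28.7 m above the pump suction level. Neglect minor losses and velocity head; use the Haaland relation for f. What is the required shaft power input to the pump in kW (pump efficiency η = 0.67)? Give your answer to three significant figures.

V = 4Q/(πD²) = 1.658 m/s; Re = 4.55×10^5; ε/D = 1.06×10^-4; f = 0.01449
h_f = f(L/D)V²/2g = 7.510 m
Total head H = z + h_f = 28.7 + 7.510 = 36.21 m
P_hyd = ρgQH = 999.5·9.81·0.166·36.21 = 58.94 kW
P_shaft = P_hyd/η = 58.94/0.67 = 87.97 kW

P_shaft ≈ 88.0 kW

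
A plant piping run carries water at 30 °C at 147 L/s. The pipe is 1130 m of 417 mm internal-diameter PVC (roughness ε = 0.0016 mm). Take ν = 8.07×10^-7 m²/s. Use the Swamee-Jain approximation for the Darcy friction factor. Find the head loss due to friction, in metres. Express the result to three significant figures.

h_f ≈ 2.07 m

V = 4Q/(πD²) = 4·0.147/(π·0.417²) = 1.076 m/s
Re = VD/ν = 1.076·0.417/8.07×10^-7 = 5.56×10^5 → turbulent
ε/D = 0.0016/417 = 3.84×10^-6
Swamee-Jain: f = 0.01291
h_f = f(L/D)V²/(2g) = 0.01291·(1130/0.417)·1.076²/(2·9.81) = 2.066 m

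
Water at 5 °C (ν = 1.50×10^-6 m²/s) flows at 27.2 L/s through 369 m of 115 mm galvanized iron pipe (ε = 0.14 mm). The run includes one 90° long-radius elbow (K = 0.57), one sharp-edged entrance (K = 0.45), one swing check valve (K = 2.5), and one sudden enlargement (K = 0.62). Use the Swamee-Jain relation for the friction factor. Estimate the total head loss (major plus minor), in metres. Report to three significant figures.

H_L ≈ 26.1 m

V = 4Q/(πD²) = 2.619 m/s; V²/2g = 0.3495 m
Re = 2.01×10^5, ε/D = 0.00122 → f = 0.02200 (Swamee-Jain)
Major: h_f = f(L/D)·V²/2g = 0.02200·3209·0.3495 = 24.68 m
Minor: ΣK = 4.14; h_m = ΣK·V²/2g = 1.447 m
Total H_L = 24.68 + 1.447 = 26.13 m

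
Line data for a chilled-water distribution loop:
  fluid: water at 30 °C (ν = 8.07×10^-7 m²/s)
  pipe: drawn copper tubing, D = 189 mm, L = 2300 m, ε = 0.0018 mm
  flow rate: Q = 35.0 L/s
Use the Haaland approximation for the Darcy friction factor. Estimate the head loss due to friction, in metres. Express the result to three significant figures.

h_f ≈ 14.0 m

V = 4Q/(πD²) = 4·0.0350/(π·0.189²) = 1.248 m/s
Re = VD/ν = 1.248·0.189/8.07×10^-7 = 2.92×10^5 → turbulent
ε/D = 0.0018/189 = 9.52×10^-6
Haaland: f = 0.01449
h_f = f(L/D)V²/(2g) = 0.01449·(2300/0.189)·1.248²/(2·9.81) = 13.99 m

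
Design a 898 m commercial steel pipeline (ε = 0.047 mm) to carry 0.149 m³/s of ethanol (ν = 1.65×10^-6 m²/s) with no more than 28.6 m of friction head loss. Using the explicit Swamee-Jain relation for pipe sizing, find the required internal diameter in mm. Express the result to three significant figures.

D ≈ 249 mm

Swamee-Jain (Type III): D = 0.66·[ε^1.25·(LQ²/(gh_f))^4.75 + ν·Q^9.4·(L/(gh_f))^5.2]^0.04
LQ²/(gh_f) = 0.07106; L/(gh_f) = 3.201
Term 1 = ε^1.25·(…)^4.75 = 1.37×10^-11; Term 2 = ν·Q^9.4·(…)^5.2 = 1.18×10^-11
D = 0.66·(1.37×10^-11 + 1.18×10^-11)^0.04 = 0.2488 m = 249 mm
Check: V = 3.07 m/s, Re = 4.62×10^5, f = 0.01552, h_f = 26.8 m ≈ 28.6 m ✓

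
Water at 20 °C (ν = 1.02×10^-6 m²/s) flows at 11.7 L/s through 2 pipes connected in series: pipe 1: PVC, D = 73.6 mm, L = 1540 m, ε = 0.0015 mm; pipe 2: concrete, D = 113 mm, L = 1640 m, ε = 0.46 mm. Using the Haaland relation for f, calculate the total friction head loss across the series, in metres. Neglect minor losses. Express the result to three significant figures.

H ≈ 156 m

Pipe 1: V = 2.750 m/s, Re = 1.98×10^5, ε/D = 2.04×10^-5, f = 0.01565, h_1 = f(L/D)V²/2g = 126.2 m
Pipe 2: V = 1.167 m/s, Re = 1.29×10^5, ε/D = 0.00407, f = 0.02937, h_2 = f(L/D)V²/2g = 29.57 m
Series → Q common, losses add: H = Σh = 155.8 m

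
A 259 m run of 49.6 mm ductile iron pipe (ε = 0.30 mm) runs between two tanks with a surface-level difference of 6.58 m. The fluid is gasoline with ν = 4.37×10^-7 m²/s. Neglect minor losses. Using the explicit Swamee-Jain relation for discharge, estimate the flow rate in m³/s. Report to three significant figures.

Swamee-Jain (Type II): Q = -0.965·√(gD⁵h_f/L)·ln[ε/(3.7D) + √(3.17ν²L/(gD³h_f))]
√(gD⁵h_f/L) = √(9.81·0.0496⁵·6.58/259) = 2.735×10^-4
ε/(3.7D) = 0.00163; √(3.17ν²L/(gD³h_f)) = 1.41×10^-4
Q = -0.965·2.735×10^-4·ln(0.001776) = 0.001672 m³/s
Check: V = 0.865 m/s, Re = 9.82×10^4, f = 0.03330, h_f = 6.63 m ≈ 6.58 m ✓

Q ≈ 0.00167 m³/s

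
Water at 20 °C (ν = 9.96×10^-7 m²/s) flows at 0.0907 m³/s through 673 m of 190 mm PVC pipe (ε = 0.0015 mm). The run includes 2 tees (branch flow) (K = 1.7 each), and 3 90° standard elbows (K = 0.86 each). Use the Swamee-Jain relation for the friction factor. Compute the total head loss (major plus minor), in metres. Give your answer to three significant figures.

H_L ≈ 26.7 m

V = 4Q/(πD²) = 3.199 m/s; V²/2g = 0.5216 m
Re = 6.10×10^5, ε/D = 7.89×10^-6 → f = 0.01278 (Swamee-Jain)
Major: h_f = f(L/D)·V²/2g = 0.01278·3542·0.5216 = 23.61 m
Minor: ΣK = 5.98; h_m = ΣK·V²/2g = 3.119 m
Total H_L = 23.61 + 3.119 = 26.73 m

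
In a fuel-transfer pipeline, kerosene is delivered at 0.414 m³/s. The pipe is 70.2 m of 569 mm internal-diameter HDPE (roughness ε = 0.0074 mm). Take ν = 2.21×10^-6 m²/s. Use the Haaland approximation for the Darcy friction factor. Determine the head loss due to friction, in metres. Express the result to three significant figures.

V = 4Q/(πD²) = 4·0.414/(π·0.569²) = 1.628 m/s
Re = VD/ν = 1.628·0.569/2.21×10^-6 = 4.19×10^5 → turbulent
ε/D = 0.0074/569 = 1.30×10^-5
Haaland: f = 0.01362
h_f = f(L/D)V²/(2g) = 0.01362·(70.2/0.569)·1.628²/(2·9.81) = 0.2270 m

h_f ≈ 0.227 m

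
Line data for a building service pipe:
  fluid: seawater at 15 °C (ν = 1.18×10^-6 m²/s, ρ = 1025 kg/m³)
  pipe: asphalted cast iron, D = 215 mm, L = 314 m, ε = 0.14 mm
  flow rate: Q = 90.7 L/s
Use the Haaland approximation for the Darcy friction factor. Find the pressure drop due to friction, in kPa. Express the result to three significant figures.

Δp ≈ 86.6 kPa

V = 4Q/(πD²) = 4·0.0907/(π·0.215²) = 2.498 m/s
Re = VD/ν = 2.498·0.215/1.18×10^-6 = 4.55×10^5 → turbulent
ε/D = 0.14/215 = 6.51×10^-4
Haaland: f = 0.01854
h_f = f(L/D)V²/(2g) = 0.01854·(314/0.215)·2.498²/(2·9.81) = 8.614 m
Δp = ρg·h_f = 1025·9.81·8.614 = 86.61 kPa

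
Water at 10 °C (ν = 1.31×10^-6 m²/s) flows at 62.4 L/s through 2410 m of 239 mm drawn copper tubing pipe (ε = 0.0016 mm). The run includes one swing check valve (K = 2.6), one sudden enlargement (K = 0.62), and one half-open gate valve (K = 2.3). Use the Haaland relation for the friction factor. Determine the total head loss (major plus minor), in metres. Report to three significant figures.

V = 4Q/(πD²) = 1.391 m/s; V²/2g = 0.09860 m
Re = 2.54×10^5, ε/D = 6.69×10^-6 → f = 0.01485 (Haaland)
Major: h_f = f(L/D)·V²/2g = 0.01485·10084·0.09860 = 14.77 m
Minor: ΣK = 5.52; h_m = ΣK·V²/2g = 0.5443 m
Total H_L = 14.77 + 0.5443 = 15.31 m

H_L ≈ 15.3 m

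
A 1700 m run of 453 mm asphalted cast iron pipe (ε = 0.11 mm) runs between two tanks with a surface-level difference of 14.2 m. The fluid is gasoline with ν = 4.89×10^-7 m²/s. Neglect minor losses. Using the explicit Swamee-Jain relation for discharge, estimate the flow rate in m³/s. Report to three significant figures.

Q ≈ 0.362 m³/s

Swamee-Jain (Type II): Q = -0.965·√(gD⁵h_f/L)·ln[ε/(3.7D) + √(3.17ν²L/(gD³h_f))]
√(gD⁵h_f/L) = √(9.81·0.453⁵·14.2/1700) = 0.03954
ε/(3.7D) = 6.56×10^-5; √(3.17ν²L/(gD³h_f)) = 9.98×10^-6
Q = -0.965·0.03954·ln(7.560×10^-5) = 0.3621 m³/s
Check: V = 2.25 m/s, Re = 2.08×10^6, f = 0.01479, h_f = 14.3 m ≈ 14.2 m ✓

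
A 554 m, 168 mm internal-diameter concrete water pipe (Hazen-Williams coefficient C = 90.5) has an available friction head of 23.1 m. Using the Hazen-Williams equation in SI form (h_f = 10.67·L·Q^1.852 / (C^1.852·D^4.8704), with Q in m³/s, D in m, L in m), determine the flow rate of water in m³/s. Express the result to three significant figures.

Q ≈ 0.0416 m³/s

Rearranging: Q = [h_f·C^1.852·D^4.8704 / (10.67·L)]^(1/1.852)
Q = [23.1·90.5^1.852·0.168^4.8704 / (10.67·554)]^0.540 = 0.04160 m³/s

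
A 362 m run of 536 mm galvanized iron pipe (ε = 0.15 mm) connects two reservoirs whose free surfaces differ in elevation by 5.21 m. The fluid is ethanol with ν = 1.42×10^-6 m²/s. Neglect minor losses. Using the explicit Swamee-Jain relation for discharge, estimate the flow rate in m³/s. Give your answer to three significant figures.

Swamee-Jain (Type II): Q = -0.965·√(gD⁵h_f/L)·ln[ε/(3.7D) + √(3.17ν²L/(gD³h_f))]
√(gD⁵h_f/L) = √(9.81·0.536⁵·5.21/362) = 0.07903
ε/(3.7D) = 7.56×10^-5; √(3.17ν²L/(gD³h_f)) = 1.71×10^-5
Q = -0.965·0.07903·ln(9.278×10^-5) = 0.7082 m³/s
Check: V = 3.14 m/s, Re = 1.18×10^6, f = 0.01546, h_f = 5.24 m ≈ 5.21 m ✓

Q ≈ 0.708 m³/s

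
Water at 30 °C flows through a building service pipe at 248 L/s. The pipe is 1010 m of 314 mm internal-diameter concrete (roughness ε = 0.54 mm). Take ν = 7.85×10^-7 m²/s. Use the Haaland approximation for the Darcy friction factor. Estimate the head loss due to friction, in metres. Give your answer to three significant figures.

h_f ≈ 38.2 m

V = 4Q/(πD²) = 4·0.248/(π·0.314²) = 3.203 m/s
Re = VD/ν = 3.203·0.314/7.85×10^-7 = 1.28×10^6 → turbulent
ε/D = 0.54/314 = 0.00172
Haaland: f = 0.02269
h_f = f(L/D)V²/(2g) = 0.02269·(1010/0.314)·3.203²/(2·9.81) = 38.16 m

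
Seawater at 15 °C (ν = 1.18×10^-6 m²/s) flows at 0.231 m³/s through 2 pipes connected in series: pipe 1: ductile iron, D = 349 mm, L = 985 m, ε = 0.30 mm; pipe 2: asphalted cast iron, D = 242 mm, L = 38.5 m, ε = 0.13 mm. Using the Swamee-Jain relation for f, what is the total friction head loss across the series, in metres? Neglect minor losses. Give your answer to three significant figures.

H ≈ 20.0 m

Pipe 1: V = 2.415 m/s, Re = 7.14×10^5, ε/D = 8.60×10^-4, f = 0.01951, h_1 = f(L/D)V²/2g = 16.37 m
Pipe 2: V = 5.022 m/s, Re = 1.03×10^6, ε/D = 5.37×10^-4, f = 0.01753, h_2 = f(L/D)V²/2g = 3.586 m
Series → Q common, losses add: H = Σh = 19.95 m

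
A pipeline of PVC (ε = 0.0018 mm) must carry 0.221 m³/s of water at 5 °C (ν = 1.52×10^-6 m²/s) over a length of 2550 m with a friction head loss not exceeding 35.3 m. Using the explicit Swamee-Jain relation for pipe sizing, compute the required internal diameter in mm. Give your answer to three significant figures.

D ≈ 332 mm

Swamee-Jain (Type III): D = 0.66·[ε^1.25·(LQ²/(gh_f))^4.75 + ν·Q^9.4·(L/(gh_f))^5.2]^0.04
LQ²/(gh_f) = 0.3597; L/(gh_f) = 7.364
Term 1 = ε^1.25·(…)^4.75 = 5.12×10^-10; Term 2 = ν·Q^9.4·(…)^5.2 = 3.37×10^-8
D = 0.66·(5.12×10^-10 + 3.37×10^-8)^0.04 = 0.3318 m = 332 mm
Check: V = 2.56 m/s, Re = 5.58×10^5, f = 0.01293, h_f = 33.1 m ≈ 35.3 m ✓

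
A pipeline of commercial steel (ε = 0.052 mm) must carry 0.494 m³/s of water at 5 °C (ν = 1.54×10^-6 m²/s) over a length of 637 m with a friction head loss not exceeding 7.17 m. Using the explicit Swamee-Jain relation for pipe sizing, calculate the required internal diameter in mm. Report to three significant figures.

Swamee-Jain (Type III): D = 0.66·[ε^1.25·(LQ²/(gh_f))^4.75 + ν·Q^9.4·(L/(gh_f))^5.2]^0.04
LQ²/(gh_f) = 2.210; L/(gh_f) = 9.056
Term 1 = ε^1.25·(…)^4.75 = 1.91×10^-4; Term 2 = ν·Q^9.4·(…)^5.2 = 1.93×10^-4
D = 0.66·(1.91×10^-4 + 1.93×10^-4)^0.04 = 0.4818 m = 482 mm
Check: V = 2.71 m/s, Re = 8.48×10^5, f = 0.01381, h_f = 6.83 m ≈ 7.17 m ✓

D ≈ 482 mm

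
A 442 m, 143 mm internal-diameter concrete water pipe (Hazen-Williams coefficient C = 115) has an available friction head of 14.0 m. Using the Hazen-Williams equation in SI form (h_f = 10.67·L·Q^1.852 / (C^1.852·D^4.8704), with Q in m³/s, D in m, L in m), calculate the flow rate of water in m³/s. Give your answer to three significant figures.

Q ≈ 0.0298 m³/s

Rearranging: Q = [h_f·C^1.852·D^4.8704 / (10.67·L)]^(1/1.852)
Q = [14.0·115^1.852·0.143^4.8704 / (10.67·442)]^0.540 = 0.02983 m³/s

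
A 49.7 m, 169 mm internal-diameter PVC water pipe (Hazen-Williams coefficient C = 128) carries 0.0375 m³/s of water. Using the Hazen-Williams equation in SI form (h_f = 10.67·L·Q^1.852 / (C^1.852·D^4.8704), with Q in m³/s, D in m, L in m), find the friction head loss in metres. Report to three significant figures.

h_f = 10.67·49.7·0.0375^1.852 / (128^1.852·0.169^4.8704) = 0.8741 m

h_f ≈ 0.874 m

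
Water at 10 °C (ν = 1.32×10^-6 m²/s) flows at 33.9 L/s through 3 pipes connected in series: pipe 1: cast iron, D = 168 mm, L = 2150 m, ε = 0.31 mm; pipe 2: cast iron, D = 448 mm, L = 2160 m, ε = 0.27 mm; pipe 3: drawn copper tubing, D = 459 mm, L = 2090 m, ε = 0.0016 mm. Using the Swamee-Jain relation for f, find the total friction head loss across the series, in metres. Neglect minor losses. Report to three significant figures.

H ≈ 37.1 m

Pipe 1: V = 1.529 m/s, Re = 1.95×10^5, ε/D = 0.00185, f = 0.02407, h_1 = f(L/D)V²/2g = 36.71 m
Pipe 2: V = 0.2151 m/s, Re = 7.30×10^4, ε/D = 6.03×10^-4, f = 0.02171, h_2 = f(L/D)V²/2g = 0.2467 m
Pipe 3: V = 0.2049 m/s, Re = 7.12×10^4, ε/D = 3.49×10^-6, f = 0.01922, h_3 = f(L/D)V²/2g = 0.1872 m
Series → Q common, losses add: H = Σh = 37.15 m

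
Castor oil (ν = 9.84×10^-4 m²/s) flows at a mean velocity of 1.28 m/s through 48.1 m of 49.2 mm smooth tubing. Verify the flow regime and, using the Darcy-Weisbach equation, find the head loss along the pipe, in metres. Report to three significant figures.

h_f ≈ 81.6 m

Re = VD/ν = 1.28·0.04920/9.84×10^-4 = 64.0 → laminar (Re < 2300)
f = 64/Re = 1.000
h_f = f(L/D)V²/(2g) = 1.000·(48.1/0.04920)·1.28²/(2·9.81) = 81.64 m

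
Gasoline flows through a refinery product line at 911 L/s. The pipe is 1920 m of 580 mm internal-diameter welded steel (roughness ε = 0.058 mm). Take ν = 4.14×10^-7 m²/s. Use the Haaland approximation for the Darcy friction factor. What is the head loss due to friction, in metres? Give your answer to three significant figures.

V = 4Q/(πD²) = 4·0.911/(π·0.580²) = 3.448 m/s
Re = VD/ν = 3.448·0.580/4.14×10^-7 = 4.83×10^6 → turbulent
ε/D = 0.058/580 = 1.00×10^-4
Haaland: f = 0.01233
h_f = f(L/D)V²/(2g) = 0.01233·(1920/0.580)·3.448²/(2·9.81) = 24.73 m

h_f ≈ 24.7 m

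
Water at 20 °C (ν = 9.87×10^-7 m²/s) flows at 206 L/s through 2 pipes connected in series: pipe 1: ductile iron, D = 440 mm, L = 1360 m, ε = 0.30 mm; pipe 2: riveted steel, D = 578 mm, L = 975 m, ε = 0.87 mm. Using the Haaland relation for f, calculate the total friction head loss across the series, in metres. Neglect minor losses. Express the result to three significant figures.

Pipe 1: V = 1.355 m/s, Re = 6.04×10^5, ε/D = 6.82×10^-4, f = 0.01853, h_1 = f(L/D)V²/2g = 5.359 m
Pipe 2: V = 0.7851 m/s, Re = 4.60×10^5, ε/D = 0.00151, f = 0.02222, h_2 = f(L/D)V²/2g = 1.177 m
Series → Q common, losses add: H = Σh = 6.536 m

H ≈ 6.54 m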